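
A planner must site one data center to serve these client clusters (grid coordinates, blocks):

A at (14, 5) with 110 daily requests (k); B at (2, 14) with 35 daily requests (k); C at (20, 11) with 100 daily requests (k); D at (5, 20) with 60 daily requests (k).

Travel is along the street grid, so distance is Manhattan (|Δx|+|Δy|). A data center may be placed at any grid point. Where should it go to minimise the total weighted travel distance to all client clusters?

Manhattan distance separates: Σwᵢ(|x−xᵢ|+|y−yᵢ|) = Σwᵢ|x−xᵢ| + Σwᵢ|y−yᵢ|, so x and y are optimised independently as 1-D weighted medians.
Total weight W = 305; half = 152.5.
x-coordinate, sorted with cumulative weight:
  x=2 (B, w=35) cum 35
  x=5 (D, w=60) cum 95
  x=14 (A, w=110) cum 205  ← median
  x=20 (C, w=100) cum 305
⇒ x* = 14
y-coordinate, sorted with cumulative weight:
  y=5 (A, w=110) cum 110
  y=11 (C, w=100) cum 210  ← median
  y=14 (B, w=35) cum 245
  y=20 (D, w=60) cum 305
⇒ y* = 11

(14, 11)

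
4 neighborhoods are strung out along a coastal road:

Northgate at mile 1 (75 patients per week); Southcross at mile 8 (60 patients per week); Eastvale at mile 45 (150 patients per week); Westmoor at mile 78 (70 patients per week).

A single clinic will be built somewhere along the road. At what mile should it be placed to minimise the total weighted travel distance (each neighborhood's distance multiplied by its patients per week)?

x = 45

For a sum of weighted absolute distances on a line, the optimum is the weighted median (not the mean). Total weight W = 355; half-weight = 177.5.
Sort by position and accumulate weight:
  mile 1 (Northgate, w=75) → cum 75
  mile 8 (Southcross, w=60) → cum 135
  mile 45 (Eastvale, w=150) → cum 285  ≥ 177.5 → median here
  mile 78 (Westmoor, w=70) → cum 355
Optimal location: mile 45.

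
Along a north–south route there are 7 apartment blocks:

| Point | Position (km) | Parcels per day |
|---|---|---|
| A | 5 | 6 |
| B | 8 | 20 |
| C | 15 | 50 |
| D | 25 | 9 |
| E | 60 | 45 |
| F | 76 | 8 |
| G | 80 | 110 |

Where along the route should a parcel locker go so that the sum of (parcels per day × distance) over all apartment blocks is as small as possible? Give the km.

x = 60

For a sum of weighted absolute distances on a line, the optimum is the weighted median (not the mean). Total weight W = 248; half-weight = 124.
Sort by position and accumulate weight:
  km 5 (A, w=6) → cum 6
  km 8 (B, w=20) → cum 26
  km 15 (C, w=50) → cum 76
  km 25 (D, w=9) → cum 85
  km 60 (E, w=45) → cum 130  ≥ 124 → median here
  km 76 (F, w=8) → cum 138
  km 80 (G, w=110) → cum 248
Optimal location: km 60.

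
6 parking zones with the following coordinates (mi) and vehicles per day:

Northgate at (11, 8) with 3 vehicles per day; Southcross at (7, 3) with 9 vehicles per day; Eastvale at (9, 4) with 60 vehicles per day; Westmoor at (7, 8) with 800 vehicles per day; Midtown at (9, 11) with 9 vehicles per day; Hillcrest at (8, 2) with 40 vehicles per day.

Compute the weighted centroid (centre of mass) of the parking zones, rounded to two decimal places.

The minimiser of Σwᵢ‖p−pᵢ‖² is the weighted centroid p* = (Σwᵢpᵢ)/(Σwᵢ).
Σwᵢ = 921.
Σwᵢxᵢ = 3·11 + 9·7 + 60·9 + 800·7 + 9·9 + 40·8 = 6637.
Σwᵢyᵢ = 3·8 + 9·3 + 60·4 + 800·8 + 9·11 + 40·2 = 6870.
x* = 6637/921 = 7.21, y* = 6870/921 = 7.46.

(7.21, 7.46)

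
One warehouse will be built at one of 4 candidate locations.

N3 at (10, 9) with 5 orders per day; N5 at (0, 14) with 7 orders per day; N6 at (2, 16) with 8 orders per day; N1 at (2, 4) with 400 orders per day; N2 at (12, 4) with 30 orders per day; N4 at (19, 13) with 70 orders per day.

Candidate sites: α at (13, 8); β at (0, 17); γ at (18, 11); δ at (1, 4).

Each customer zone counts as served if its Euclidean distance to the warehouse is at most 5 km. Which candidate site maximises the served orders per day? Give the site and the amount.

Coverage radius r = 5 km; a point is covered iff (Δx)²+(Δy)² ≤ 5² = 25.
  α (13, 8): covers {N3, N2} → 35
  β (0, 17): covers {N5, N6} → 15
  γ (18, 11): covers {N4} → 70
  δ (1, 4): covers {N1} → 400
Maximum coverage at δ: 400 orders per day.

δ, covering 400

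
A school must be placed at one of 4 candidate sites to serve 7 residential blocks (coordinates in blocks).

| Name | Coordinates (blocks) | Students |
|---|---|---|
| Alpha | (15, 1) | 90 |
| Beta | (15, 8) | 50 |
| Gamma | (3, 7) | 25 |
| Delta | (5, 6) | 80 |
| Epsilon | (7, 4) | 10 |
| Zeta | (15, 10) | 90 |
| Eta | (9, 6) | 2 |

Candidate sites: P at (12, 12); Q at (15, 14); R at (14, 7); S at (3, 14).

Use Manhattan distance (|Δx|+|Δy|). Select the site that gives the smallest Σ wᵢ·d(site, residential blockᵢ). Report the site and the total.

R, total 2277 blocks

Total weighted distance at each candidate:
  P (12, 12): total = 3598
  Q (15, 14): total = 3953
  R (14, 7): total = 2277
  S (3, 14): total = 5733
Minimum is at R with total 2277 blocks.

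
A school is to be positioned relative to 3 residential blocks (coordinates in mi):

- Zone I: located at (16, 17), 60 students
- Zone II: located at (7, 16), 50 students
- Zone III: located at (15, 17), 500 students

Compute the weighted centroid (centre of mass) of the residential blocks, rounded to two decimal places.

The minimiser of Σwᵢ‖p−pᵢ‖² is the weighted centroid p* = (Σwᵢpᵢ)/(Σwᵢ).
Σwᵢ = 610.
Σwᵢxᵢ = 60·16 + 50·7 + 500·15 = 8810.
Σwᵢyᵢ = 60·17 + 50·16 + 500·17 = 10320.
x* = 8810/610 = 14.44, y* = 10320/610 = 16.92.

(14.44, 16.92)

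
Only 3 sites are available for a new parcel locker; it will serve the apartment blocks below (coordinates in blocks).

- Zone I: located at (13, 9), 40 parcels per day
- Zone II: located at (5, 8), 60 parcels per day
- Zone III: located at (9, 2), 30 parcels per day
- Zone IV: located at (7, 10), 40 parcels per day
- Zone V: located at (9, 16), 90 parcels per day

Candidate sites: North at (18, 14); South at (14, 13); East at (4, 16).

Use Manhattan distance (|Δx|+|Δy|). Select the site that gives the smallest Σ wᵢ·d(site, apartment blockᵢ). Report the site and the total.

Total weighted distance at each candidate:
  North (18, 14): total = 3760
  South (14, 13): total = 2640
  East (4, 16): total = 2560
Minimum is at East with total 2560 blocks.

East, total 2560 blocks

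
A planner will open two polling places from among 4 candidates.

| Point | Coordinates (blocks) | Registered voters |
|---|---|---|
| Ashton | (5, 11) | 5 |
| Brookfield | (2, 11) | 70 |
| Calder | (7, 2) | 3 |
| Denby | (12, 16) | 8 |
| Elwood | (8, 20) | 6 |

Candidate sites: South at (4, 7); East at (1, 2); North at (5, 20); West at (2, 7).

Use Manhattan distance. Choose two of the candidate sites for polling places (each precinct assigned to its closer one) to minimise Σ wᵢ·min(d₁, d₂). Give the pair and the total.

Evaluate every pair (each demand assigned to the nearer of the two):
  {North, West}: total = 451
  {South, West}: total = 567
  {South, North}: total = 575
  {East, West}: total = 599
  {South, East}: total = 701
  {East, North}: total = 869
Best pair: {North, West} with total 451.

{North, West}, total 451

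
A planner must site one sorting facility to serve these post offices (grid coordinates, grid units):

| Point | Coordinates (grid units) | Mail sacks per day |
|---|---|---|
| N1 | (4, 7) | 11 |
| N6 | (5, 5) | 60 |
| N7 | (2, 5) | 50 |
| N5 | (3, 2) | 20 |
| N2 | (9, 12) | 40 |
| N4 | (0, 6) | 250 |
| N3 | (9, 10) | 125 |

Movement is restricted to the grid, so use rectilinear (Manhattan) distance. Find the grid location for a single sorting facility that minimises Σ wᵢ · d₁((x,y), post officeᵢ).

(2, 6)

Manhattan distance separates: Σwᵢ(|x−xᵢ|+|y−yᵢ|) = Σwᵢ|x−xᵢ| + Σwᵢ|y−yᵢ|, so x and y are optimised independently as 1-D weighted medians.
Total weight W = 556; half = 278.
x-coordinate, sorted with cumulative weight:
  x=0 (N4, w=250) cum 250
  x=2 (N7, w=50) cum 300  ← median
  x=3 (N5, w=20) cum 320
  x=4 (N1, w=11) cum 331
  x=5 (N6, w=60) cum 391
  x=9 (N2, w=40) cum 431
  x=9 (N3, w=125) cum 556
⇒ x* = 2
y-coordinate, sorted with cumulative weight:
  y=2 (N5, w=20) cum 20
  y=5 (N6, w=60) cum 80
  y=5 (N7, w=50) cum 130
  y=6 (N4, w=250) cum 380  ← median
  y=7 (N1, w=11) cum 391
  y=10 (N3, w=125) cum 516
  y=12 (N2, w=40) cum 556
⇒ y* = 6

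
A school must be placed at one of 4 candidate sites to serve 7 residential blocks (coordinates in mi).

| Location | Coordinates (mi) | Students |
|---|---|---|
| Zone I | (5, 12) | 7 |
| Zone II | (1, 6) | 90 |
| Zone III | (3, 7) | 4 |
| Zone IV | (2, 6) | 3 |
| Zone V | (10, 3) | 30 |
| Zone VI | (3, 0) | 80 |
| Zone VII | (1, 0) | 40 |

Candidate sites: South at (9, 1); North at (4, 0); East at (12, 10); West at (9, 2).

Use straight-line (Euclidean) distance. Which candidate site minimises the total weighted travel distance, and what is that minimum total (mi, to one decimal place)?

Total weighted distance at each candidate:
  South (9, 1): total = 1866.9
  North (4, 0): total = 1136.5
  East (12, 10): total = 3064.0
  West (9, 2): total = 1814.0
Minimum is at North with total 1136.5 mi.

North, total 1136.5 mi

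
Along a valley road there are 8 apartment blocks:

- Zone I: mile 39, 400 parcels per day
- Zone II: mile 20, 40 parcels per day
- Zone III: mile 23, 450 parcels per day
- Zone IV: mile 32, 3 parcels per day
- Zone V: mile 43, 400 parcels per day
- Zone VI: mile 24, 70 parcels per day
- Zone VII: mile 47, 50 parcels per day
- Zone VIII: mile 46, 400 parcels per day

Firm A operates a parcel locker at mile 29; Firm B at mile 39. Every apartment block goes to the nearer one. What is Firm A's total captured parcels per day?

563

The indifferent point is the midpoint (29+39)/2 = 34; apartment blocks left of it (closer to Firm A at 29) go to Firm A, those right go to Firm B.
  Zone II at 20 (w=40) → Firm A
  Zone III at 23 (w=450) → Firm A
  Zone VI at 24 (w=70) → Firm A
  Zone IV at 32 (w=3) → Firm A
  Zone I at 39 (w=400) → Firm B
  Zone V at 43 (w=400) → Firm B
  Zone VIII at 46 (w=400) → Firm B
  Zone VII at 47 (w=50) → Firm B
Firm A captures 563; Firm B captures 1250.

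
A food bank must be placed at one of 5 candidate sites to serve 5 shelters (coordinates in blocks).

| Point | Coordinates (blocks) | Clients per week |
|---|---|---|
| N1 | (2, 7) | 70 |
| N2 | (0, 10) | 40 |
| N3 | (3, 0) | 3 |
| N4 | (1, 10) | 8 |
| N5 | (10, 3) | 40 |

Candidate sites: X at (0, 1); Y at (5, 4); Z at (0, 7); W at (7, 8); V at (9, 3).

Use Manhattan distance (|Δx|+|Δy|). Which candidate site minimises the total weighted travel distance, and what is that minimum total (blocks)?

Total weighted distance at each candidate:
  X (0, 1): total = 1492
  Y (5, 4): total = 1198
  Z (0, 7): total = 882
  W (7, 8): total = 1200
  V (9, 3): total = 1597
Minimum is at Z with total 882 blocks.

Z, total 882 blocks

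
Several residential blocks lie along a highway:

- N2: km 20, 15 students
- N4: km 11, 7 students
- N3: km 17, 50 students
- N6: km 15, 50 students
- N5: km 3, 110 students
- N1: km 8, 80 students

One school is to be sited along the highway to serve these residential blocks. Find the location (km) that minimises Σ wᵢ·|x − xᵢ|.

For a sum of weighted absolute distances on a line, the optimum is the weighted median (not the mean). Total weight W = 312; half-weight = 156.
Sort by position and accumulate weight:
  km 3 (N5, w=110) → cum 110
  km 8 (N1, w=80) → cum 190  ≥ 156 → median here
  km 11 (N4, w=7) → cum 197
  km 15 (N6, w=50) → cum 247
  km 17 (N3, w=50) → cum 297
  km 20 (N2, w=15) → cum 312
Optimal location: km 8.

x = 8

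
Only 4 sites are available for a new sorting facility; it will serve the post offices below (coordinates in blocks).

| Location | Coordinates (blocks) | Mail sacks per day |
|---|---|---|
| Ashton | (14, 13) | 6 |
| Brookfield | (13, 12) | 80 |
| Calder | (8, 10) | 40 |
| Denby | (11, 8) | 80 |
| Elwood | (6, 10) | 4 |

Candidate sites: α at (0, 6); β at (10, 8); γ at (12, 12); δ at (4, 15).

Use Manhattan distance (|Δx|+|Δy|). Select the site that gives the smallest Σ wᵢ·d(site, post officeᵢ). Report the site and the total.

Total weighted distance at each candidate:
  α (0, 6): total = 3206
  β (10, 8): total = 878
  γ (12, 12): total = 770
  δ (4, 15): total = 2540
Minimum is at γ with total 770 blocks.

γ, total 770 blocks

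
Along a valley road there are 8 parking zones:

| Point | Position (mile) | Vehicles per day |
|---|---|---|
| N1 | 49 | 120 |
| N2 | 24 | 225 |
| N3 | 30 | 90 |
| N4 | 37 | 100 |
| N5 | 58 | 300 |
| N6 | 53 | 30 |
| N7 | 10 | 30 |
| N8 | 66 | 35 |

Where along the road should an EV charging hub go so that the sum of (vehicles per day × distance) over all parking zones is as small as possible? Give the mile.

For a sum of weighted absolute distances on a line, the optimum is the weighted median (not the mean). Total weight W = 930; half-weight = 465.
Sort by position and accumulate weight:
  mile 10 (N7, w=30) → cum 30
  mile 24 (N2, w=225) → cum 255
  mile 30 (N3, w=90) → cum 345
  mile 37 (N4, w=100) → cum 445
  mile 49 (N1, w=120) → cum 565  ≥ 465 → median here
  mile 53 (N6, w=30) → cum 595
  mile 58 (N5, w=300) → cum 895
  mile 66 (N8, w=35) → cum 930
Optimal location: mile 49.

x = 49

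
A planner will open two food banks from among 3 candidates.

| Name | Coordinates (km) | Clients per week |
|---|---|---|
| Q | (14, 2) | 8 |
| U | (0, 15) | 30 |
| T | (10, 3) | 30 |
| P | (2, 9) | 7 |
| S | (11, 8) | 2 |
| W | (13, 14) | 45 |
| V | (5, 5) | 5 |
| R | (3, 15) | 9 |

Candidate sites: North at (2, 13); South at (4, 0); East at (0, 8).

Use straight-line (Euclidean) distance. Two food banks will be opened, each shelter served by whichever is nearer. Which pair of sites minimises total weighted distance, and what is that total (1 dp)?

Evaluate every pair (each demand assigned to the nearer of the two):
  {North, South}: total = 958.9
  {North, East}: total = 1124.7
  {South, East}: total = 1268.1
Best pair: {North, South} with total 958.9.

{North, South}, total 958.9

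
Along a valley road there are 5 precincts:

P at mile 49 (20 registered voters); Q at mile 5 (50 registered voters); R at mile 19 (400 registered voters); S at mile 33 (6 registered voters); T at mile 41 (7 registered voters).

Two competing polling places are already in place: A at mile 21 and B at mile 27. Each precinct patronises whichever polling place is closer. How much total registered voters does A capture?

The indifferent point is the midpoint (21+27)/2 = 24; precincts left of it (closer to A at 21) go to A, those right go to B.
  Q at 5 (w=50) → A
  R at 19 (w=400) → A
  S at 33 (w=6) → B
  T at 41 (w=7) → B
  P at 49 (w=20) → B
A captures 450; B captures 33.

450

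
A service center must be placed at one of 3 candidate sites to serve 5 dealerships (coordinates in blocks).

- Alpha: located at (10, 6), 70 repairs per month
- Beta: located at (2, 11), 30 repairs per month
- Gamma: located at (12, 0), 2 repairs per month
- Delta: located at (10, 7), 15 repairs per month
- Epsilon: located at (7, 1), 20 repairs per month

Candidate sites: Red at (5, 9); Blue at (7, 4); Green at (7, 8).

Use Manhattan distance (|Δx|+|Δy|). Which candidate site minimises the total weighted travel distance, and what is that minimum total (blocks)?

Green, total 816 blocks

Total weighted distance at each candidate:
  Red (5, 9): total = 1047
  Blue (7, 4): total = 878
  Green (7, 8): total = 816
Minimum is at Green with total 816 blocks.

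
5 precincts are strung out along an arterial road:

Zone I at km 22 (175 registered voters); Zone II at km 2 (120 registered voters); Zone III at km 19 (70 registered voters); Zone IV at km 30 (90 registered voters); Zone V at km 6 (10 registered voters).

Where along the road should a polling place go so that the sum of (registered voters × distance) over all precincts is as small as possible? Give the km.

For a sum of weighted absolute distances on a line, the optimum is the weighted median (not the mean). Total weight W = 465; half-weight = 232.5.
Sort by position and accumulate weight:
  km 2 (Zone II, w=120) → cum 120
  km 6 (Zone V, w=10) → cum 130
  km 19 (Zone III, w=70) → cum 200
  km 22 (Zone I, w=175) → cum 375  ≥ 232.5 → median here
  km 30 (Zone IV, w=90) → cum 465
Optimal location: km 22.

x = 22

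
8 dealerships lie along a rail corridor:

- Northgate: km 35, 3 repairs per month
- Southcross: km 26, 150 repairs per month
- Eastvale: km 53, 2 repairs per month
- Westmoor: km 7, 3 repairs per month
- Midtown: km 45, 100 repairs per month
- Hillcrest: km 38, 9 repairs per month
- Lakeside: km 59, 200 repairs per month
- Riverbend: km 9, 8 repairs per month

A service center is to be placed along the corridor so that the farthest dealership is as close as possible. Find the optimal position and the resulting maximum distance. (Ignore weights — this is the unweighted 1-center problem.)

The 1-center on a line is the midpoint of the two extreme points: leftmost at 7, rightmost at 59.
Optimal location = (7 + 59)/2 = 33; maximum distance = (59 − 7)/2 = 26.

location 33, max distance 26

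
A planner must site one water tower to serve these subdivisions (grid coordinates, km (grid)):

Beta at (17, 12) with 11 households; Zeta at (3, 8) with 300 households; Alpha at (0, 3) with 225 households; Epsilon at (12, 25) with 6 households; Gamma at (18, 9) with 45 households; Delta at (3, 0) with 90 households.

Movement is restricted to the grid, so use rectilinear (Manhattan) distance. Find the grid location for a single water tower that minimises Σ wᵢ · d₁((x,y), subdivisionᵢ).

(3, 8)

Manhattan distance separates: Σwᵢ(|x−xᵢ|+|y−yᵢ|) = Σwᵢ|x−xᵢ| + Σwᵢ|y−yᵢ|, so x and y are optimised independently as 1-D weighted medians.
Total weight W = 677; half = 338.5.
x-coordinate, sorted with cumulative weight:
  x=0 (Alpha, w=225) cum 225
  x=3 (Zeta, w=300) cum 525  ← median
  x=3 (Delta, w=90) cum 615
  x=12 (Epsilon, w=6) cum 621
  x=17 (Beta, w=11) cum 632
  x=18 (Gamma, w=45) cum 677
⇒ x* = 3
y-coordinate, sorted with cumulative weight:
  y=0 (Delta, w=90) cum 90
  y=3 (Alpha, w=225) cum 315
  y=8 (Zeta, w=300) cum 615  ← median
  y=9 (Gamma, w=45) cum 660
  y=12 (Beta, w=11) cum 671
  y=25 (Epsilon, w=6) cum 677
⇒ y* = 8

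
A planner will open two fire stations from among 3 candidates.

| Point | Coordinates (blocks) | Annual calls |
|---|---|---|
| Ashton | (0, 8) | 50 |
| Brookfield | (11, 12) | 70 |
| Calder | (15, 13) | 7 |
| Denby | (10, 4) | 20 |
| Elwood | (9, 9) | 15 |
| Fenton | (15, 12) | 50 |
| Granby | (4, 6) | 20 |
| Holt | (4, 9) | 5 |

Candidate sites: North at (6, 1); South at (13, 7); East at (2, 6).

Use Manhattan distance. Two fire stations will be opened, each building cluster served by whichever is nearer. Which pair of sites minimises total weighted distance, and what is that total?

{South, East}, total 1371

Evaluate every pair (each demand assigned to the nearer of the two):
  {South, East}: total = 1371
  {North, South}: total = 1946
  {North, East}: total = 2695
Best pair: {South, East} with total 1371.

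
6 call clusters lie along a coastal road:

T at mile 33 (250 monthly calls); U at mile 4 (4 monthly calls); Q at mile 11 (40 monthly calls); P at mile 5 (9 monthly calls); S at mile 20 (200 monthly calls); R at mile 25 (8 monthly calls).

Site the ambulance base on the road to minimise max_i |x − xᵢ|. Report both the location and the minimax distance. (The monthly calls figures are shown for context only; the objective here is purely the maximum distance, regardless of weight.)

The 1-center on a line is the midpoint of the two extreme points: leftmost at 4, rightmost at 33.
Optimal location = (4 + 33)/2 = 18.5; maximum distance = (33 − 4)/2 = 14.5.

location 18.5, max distance 14.5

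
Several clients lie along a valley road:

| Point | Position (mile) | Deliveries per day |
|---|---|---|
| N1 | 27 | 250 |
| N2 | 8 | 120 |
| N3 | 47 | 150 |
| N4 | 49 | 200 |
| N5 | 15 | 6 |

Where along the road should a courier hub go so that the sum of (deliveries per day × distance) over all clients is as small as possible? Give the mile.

For a sum of weighted absolute distances on a line, the optimum is the weighted median (not the mean). Total weight W = 726; half-weight = 363.
Sort by position and accumulate weight:
  mile 8 (N2, w=120) → cum 120
  mile 15 (N5, w=6) → cum 126
  mile 27 (N1, w=250) → cum 376  ≥ 363 → median here
  mile 47 (N3, w=150) → cum 526
  mile 49 (N4, w=200) → cum 726
Optimal location: mile 27.

x = 27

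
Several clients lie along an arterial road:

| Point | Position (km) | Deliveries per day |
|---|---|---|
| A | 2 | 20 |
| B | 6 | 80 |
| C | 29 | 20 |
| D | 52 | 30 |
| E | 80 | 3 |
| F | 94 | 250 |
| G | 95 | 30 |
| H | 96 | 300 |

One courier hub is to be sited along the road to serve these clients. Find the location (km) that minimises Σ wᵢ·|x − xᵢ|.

x = 94

For a sum of weighted absolute distances on a line, the optimum is the weighted median (not the mean). Total weight W = 733; half-weight = 366.5.
Sort by position and accumulate weight:
  km 2 (A, w=20) → cum 20
  km 6 (B, w=80) → cum 100
  km 29 (C, w=20) → cum 120
  km 52 (D, w=30) → cum 150
  km 80 (E, w=3) → cum 153
  km 94 (F, w=250) → cum 403  ≥ 366.5 → median here
  km 95 (G, w=30) → cum 433
  km 96 (H, w=300) → cum 733
Optimal location: km 94.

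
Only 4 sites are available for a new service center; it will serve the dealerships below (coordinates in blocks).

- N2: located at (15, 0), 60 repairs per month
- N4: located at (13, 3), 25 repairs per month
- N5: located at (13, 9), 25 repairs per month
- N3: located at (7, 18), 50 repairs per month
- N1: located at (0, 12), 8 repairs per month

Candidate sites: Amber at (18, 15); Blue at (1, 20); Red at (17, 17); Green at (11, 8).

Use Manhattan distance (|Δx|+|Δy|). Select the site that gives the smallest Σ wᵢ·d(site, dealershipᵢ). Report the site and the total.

Total weighted distance at each candidate:
  Amber (18, 15): total = 2648
  Blue (1, 20): total = 3812
  Red (17, 17): total = 2616
  Green (11, 8): total = 1790
Minimum is at Green with total 1790 blocks.

Green, total 1790 blocks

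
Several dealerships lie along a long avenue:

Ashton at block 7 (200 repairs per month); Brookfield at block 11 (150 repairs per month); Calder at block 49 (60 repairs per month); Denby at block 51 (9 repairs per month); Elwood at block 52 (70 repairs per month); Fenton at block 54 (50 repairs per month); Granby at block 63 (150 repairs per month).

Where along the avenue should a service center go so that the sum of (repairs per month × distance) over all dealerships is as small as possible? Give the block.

For a sum of weighted absolute distances on a line, the optimum is the weighted median (not the mean). Total weight W = 689; half-weight = 344.5.
Sort by position and accumulate weight:
  block 7 (Ashton, w=200) → cum 200
  block 11 (Brookfield, w=150) → cum 350  ≥ 344.5 → median here
  block 49 (Calder, w=60) → cum 410
  block 51 (Denby, w=9) → cum 419
  block 52 (Elwood, w=70) → cum 489
  block 54 (Fenton, w=50) → cum 539
  block 63 (Granby, w=150) → cum 689
Optimal location: block 11.

x = 11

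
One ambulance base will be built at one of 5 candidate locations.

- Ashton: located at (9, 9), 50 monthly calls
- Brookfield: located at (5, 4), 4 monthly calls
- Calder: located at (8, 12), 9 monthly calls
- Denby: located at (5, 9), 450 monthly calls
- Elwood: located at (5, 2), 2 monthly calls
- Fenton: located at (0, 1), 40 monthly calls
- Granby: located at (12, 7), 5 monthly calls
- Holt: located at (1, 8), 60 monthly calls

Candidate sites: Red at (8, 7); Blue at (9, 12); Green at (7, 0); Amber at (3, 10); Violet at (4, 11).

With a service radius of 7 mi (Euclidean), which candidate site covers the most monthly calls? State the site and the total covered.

Amber, covering 573

Coverage radius r = 7 mi; a point is covered iff (Δx)²+(Δy)² ≤ 7² = 49.
  Red (8, 7): covers {Ashton, Brookfield, Calder, Denby, Elwood, Granby} → 520
  Blue (9, 12): covers {Ashton, Calder, Denby, Granby} → 514
  Green (7, 0): covers {Brookfield, Elwood} → 6
  Amber (3, 10): covers {Ashton, Brookfield, Calder, Denby, Holt} → 573
  Violet (4, 11): covers {Ashton, Calder, Denby, Holt} → 569
Maximum coverage at Amber: 573 monthly calls.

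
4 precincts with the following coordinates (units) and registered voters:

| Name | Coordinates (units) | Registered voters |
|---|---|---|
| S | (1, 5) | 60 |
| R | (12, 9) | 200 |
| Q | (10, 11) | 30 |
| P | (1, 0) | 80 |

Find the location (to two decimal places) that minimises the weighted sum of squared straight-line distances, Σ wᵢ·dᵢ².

The minimiser of Σwᵢ‖p−pᵢ‖² is the weighted centroid p* = (Σwᵢpᵢ)/(Σwᵢ).
Σwᵢ = 370.
Σwᵢxᵢ = 60·1 + 200·12 + 30·10 + 80·1 = 2840.
Σwᵢyᵢ = 60·5 + 200·9 + 30·11 + 80·0 = 2430.
x* = 2840/370 = 7.68, y* = 2430/370 = 6.57.

(7.68, 6.57)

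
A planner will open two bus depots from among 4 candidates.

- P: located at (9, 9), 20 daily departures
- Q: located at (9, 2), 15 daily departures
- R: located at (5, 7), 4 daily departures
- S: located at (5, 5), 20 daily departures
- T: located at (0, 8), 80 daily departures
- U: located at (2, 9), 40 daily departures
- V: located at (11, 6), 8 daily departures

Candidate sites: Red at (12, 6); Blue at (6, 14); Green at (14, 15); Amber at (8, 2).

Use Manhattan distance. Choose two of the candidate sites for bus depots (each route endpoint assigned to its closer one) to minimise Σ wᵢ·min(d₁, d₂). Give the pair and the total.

Evaluate every pair (each demand assigned to the nearer of the two):
  {Blue, Amber}: total = 1703
  {Red, Blue}: total = 1745
  {Red, Amber}: total = 1935
  {Green, Amber}: total = 2023
  {Blue, Green}: total = 2033
  {Red, Green}: total = 2065
Best pair: {Blue, Amber} with total 1703.

{Blue, Amber}, total 1703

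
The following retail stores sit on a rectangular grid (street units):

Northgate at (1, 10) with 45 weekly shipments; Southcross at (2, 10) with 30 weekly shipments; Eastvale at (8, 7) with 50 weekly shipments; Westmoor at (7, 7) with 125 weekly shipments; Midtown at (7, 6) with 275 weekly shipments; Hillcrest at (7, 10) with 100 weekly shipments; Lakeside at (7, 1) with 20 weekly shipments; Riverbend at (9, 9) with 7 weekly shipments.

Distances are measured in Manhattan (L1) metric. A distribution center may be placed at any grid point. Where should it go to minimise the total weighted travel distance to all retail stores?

Manhattan distance separates: Σwᵢ(|x−xᵢ|+|y−yᵢ|) = Σwᵢ|x−xᵢ| + Σwᵢ|y−yᵢ|, so x and y are optimised independently as 1-D weighted medians.
Total weight W = 652; half = 326.
x-coordinate, sorted with cumulative weight:
  x=1 (Northgate, w=45) cum 45
  x=2 (Southcross, w=30) cum 75
  x=7 (Westmoor, w=125) cum 200
  x=7 (Midtown, w=275) cum 475  ← median
  x=7 (Hillcrest, w=100) cum 575
  x=7 (Lakeside, w=20) cum 595
  x=8 (Eastvale, w=50) cum 645
  x=9 (Riverbend, w=7) cum 652
⇒ x* = 7
y-coordinate, sorted with cumulative weight:
  y=1 (Lakeside, w=20) cum 20
  y=6 (Midtown, w=275) cum 295
  y=7 (Eastvale, w=50) cum 345  ← median
  y=7 (Westmoor, w=125) cum 470
  y=9 (Riverbend, w=7) cum 477
  y=10 (Northgate, w=45) cum 522
  y=10 (Southcross, w=30) cum 552
  y=10 (Hillcrest, w=100) cum 652
⇒ y* = 7

(7, 7)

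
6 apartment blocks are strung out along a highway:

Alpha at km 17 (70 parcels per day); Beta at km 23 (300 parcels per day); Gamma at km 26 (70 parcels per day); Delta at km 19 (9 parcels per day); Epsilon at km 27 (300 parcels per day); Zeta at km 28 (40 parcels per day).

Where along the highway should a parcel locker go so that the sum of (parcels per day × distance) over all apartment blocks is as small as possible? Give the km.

For a sum of weighted absolute distances on a line, the optimum is the weighted median (not the mean). Total weight W = 789; half-weight = 394.5.
Sort by position and accumulate weight:
  km 17 (Alpha, w=70) → cum 70
  km 19 (Delta, w=9) → cum 79
  km 23 (Beta, w=300) → cum 379
  km 26 (Gamma, w=70) → cum 449  ≥ 394.5 → median here
  km 27 (Epsilon, w=300) → cum 749
  km 28 (Zeta, w=40) → cum 789
Optimal location: km 26.

x = 26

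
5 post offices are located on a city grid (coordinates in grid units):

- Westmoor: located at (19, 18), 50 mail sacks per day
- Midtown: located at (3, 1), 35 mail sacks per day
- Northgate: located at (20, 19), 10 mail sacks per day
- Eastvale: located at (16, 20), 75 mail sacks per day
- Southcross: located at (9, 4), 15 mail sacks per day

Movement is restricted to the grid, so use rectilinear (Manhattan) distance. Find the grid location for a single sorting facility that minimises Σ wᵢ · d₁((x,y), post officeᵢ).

Manhattan distance separates: Σwᵢ(|x−xᵢ|+|y−yᵢ|) = Σwᵢ|x−xᵢ| + Σwᵢ|y−yᵢ|, so x and y are optimised independently as 1-D weighted medians.
Total weight W = 185; half = 92.5.
x-coordinate, sorted with cumulative weight:
  x=3 (Midtown, w=35) cum 35
  x=9 (Southcross, w=15) cum 50
  x=16 (Eastvale, w=75) cum 125  ← median
  x=19 (Westmoor, w=50) cum 175
  x=20 (Northgate, w=10) cum 185
⇒ x* = 16
y-coordinate, sorted with cumulative weight:
  y=1 (Midtown, w=35) cum 35
  y=4 (Southcross, w=15) cum 50
  y=18 (Westmoor, w=50) cum 100  ← median
  y=19 (Northgate, w=10) cum 110
  y=20 (Eastvale, w=75) cum 185
⇒ y* = 18

(16, 18)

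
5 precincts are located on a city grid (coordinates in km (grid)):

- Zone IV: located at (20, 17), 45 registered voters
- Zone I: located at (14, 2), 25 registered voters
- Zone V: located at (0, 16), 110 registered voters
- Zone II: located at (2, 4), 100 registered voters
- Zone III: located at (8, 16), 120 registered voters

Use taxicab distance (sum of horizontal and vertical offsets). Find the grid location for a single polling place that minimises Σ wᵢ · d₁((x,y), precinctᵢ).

Manhattan distance separates: Σwᵢ(|x−xᵢ|+|y−yᵢ|) = Σwᵢ|x−xᵢ| + Σwᵢ|y−yᵢ|, so x and y are optimised independently as 1-D weighted medians.
Total weight W = 400; half = 200.
x-coordinate, sorted with cumulative weight:
  x=0 (Zone V, w=110) cum 110
  x=2 (Zone II, w=100) cum 210  ← median
  x=8 (Zone III, w=120) cum 330
  x=14 (Zone I, w=25) cum 355
  x=20 (Zone IV, w=45) cum 400
⇒ x* = 2
y-coordinate, sorted with cumulative weight:
  y=2 (Zone I, w=25) cum 25
  y=4 (Zone II, w=100) cum 125
  y=16 (Zone V, w=110) cum 235  ← median
  y=16 (Zone III, w=120) cum 355
  y=17 (Zone IV, w=45) cum 400
⇒ y* = 16

(2, 16)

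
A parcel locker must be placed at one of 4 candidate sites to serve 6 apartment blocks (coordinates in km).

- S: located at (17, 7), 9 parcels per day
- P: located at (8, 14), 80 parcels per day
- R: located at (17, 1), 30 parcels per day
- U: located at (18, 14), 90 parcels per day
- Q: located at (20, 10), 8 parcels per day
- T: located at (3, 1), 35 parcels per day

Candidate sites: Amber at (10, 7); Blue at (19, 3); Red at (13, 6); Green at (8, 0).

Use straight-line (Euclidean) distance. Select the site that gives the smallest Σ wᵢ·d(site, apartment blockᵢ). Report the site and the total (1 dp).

Total weighted distance at each candidate:
  Amber (10, 7): total = 2284.9
  Blue (19, 3): total = 2984.6
  Red (13, 6): total = 2288.8
  Green (8, 0): total = 3346.1
Minimum is at Amber with total 2284.9 km.

Amber, total 2284.9 km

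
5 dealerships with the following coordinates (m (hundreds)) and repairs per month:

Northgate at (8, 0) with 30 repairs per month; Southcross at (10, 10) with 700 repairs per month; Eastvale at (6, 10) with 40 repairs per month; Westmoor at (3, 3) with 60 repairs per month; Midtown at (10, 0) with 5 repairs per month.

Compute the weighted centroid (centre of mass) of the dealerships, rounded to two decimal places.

The minimiser of Σwᵢ‖p−pᵢ‖² is the weighted centroid p* = (Σwᵢpᵢ)/(Σwᵢ).
Σwᵢ = 835.
Σwᵢxᵢ = 30·8 + 700·10 + 40·6 + 60·3 + 5·10 = 7710.
Σwᵢyᵢ = 30·0 + 700·10 + 40·10 + 60·3 + 5·0 = 7580.
x* = 7710/835 = 9.23, y* = 7580/835 = 9.08.

(9.23, 9.08)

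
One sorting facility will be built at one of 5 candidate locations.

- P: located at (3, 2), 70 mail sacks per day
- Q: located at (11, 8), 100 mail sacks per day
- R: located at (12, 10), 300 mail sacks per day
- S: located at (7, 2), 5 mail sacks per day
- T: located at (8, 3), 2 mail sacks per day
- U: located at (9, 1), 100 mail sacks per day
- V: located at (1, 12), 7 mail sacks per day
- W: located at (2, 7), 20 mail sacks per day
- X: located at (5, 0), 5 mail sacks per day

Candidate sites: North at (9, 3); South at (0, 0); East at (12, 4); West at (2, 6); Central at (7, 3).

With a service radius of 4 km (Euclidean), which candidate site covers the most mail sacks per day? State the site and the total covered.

Central, covering 112

Coverage radius r = 4 km; a point is covered iff (Δx)²+(Δy)² ≤ 4² = 16.
  North (9, 3): covers {S, T, U} → 107
  South (0, 0): covers {P} → 70
  East (12, 4): covers {none} → 0
  West (2, 6): covers {W} → 20
  Central (7, 3): covers {S, T, U, X} → 112
Maximum coverage at Central: 112 mail sacks per day.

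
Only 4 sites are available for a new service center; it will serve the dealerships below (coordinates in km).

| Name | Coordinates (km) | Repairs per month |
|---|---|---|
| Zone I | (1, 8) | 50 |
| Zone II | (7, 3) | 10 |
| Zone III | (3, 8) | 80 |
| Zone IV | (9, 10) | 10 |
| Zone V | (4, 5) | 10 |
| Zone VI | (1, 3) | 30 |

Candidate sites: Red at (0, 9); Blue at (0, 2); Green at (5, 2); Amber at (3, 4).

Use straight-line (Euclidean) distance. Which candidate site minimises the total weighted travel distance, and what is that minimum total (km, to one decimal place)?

Total weighted distance at each candidate:
  Red (0, 9): total = 745.5
  Blue (0, 2): total = 1124.3
  Green (5, 2): total = 1133.6
  Amber (3, 4): total = 750.9
Minimum is at Red with total 745.5 km.

Red, total 745.5 km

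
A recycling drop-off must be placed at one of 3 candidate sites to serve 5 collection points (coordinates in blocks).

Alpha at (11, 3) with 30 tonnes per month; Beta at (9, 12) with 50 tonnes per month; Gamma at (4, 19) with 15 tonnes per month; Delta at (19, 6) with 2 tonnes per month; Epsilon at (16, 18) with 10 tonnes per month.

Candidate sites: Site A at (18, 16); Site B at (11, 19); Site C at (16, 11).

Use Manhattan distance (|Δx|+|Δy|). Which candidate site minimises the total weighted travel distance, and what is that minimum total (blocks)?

Total weighted distance at each candidate:
  Site A (18, 16): total = 1567
  Site B (11, 19): total = 1137
  Site C (16, 11): total = 1176
Minimum is at Site B with total 1137 blocks.

Site B, total 1137 blocks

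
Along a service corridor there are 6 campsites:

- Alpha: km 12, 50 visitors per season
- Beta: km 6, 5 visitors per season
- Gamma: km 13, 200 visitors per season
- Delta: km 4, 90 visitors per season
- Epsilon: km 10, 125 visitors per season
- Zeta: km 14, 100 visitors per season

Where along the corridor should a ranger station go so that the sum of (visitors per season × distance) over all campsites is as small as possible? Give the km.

For a sum of weighted absolute distances on a line, the optimum is the weighted median (not the mean). Total weight W = 570; half-weight = 285.
Sort by position and accumulate weight:
  km 4 (Delta, w=90) → cum 90
  km 6 (Beta, w=5) → cum 95
  km 10 (Epsilon, w=125) → cum 220
  km 12 (Alpha, w=50) → cum 270
  km 13 (Gamma, w=200) → cum 470  ≥ 285 → median here
  km 14 (Zeta, w=100) → cum 570
Optimal location: km 13.

x = 13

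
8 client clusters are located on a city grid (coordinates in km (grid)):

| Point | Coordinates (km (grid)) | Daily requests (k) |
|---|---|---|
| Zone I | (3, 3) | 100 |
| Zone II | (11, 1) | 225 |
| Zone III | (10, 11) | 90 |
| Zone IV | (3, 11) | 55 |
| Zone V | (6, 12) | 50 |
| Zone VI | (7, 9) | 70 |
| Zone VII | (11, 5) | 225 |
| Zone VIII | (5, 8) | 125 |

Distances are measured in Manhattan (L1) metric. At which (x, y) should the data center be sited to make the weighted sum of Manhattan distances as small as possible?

(10, 5)

Manhattan distance separates: Σwᵢ(|x−xᵢ|+|y−yᵢ|) = Σwᵢ|x−xᵢ| + Σwᵢ|y−yᵢ|, so x and y are optimised independently as 1-D weighted medians.
Total weight W = 940; half = 470.
x-coordinate, sorted with cumulative weight:
  x=3 (Zone I, w=100) cum 100
  x=3 (Zone IV, w=55) cum 155
  x=5 (Zone VIII, w=125) cum 280
  x=6 (Zone V, w=50) cum 330
  x=7 (Zone VI, w=70) cum 400
  x=10 (Zone III, w=90) cum 490  ← median
  x=11 (Zone II, w=225) cum 715
  x=11 (Zone VII, w=225) cum 940
⇒ x* = 10
y-coordinate, sorted with cumulative weight:
  y=1 (Zone II, w=225) cum 225
  y=3 (Zone I, w=100) cum 325
  y=5 (Zone VII, w=225) cum 550  ← median
  y=8 (Zone VIII, w=125) cum 675
  y=9 (Zone VI, w=70) cum 745
  y=11 (Zone III, w=90) cum 835
  y=11 (Zone IV, w=55) cum 890
  y=12 (Zone V, w=50) cum 940
⇒ y* = 5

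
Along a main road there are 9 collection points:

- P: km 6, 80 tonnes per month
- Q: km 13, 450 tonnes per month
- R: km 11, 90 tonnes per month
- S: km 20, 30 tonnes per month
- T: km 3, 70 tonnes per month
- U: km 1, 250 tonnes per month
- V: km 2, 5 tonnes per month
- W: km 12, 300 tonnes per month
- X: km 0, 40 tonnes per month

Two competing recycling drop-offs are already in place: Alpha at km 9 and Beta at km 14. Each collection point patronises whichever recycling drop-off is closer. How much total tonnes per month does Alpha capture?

The indifferent point is the midpoint (9+14)/2 = 11.5; collection points left of it (closer to Alpha at 9) go to Alpha, those right go to Beta.
  X at 0 (w=40) → Alpha
  U at 1 (w=250) → Alpha
  V at 2 (w=5) → Alpha
  T at 3 (w=70) → Alpha
  P at 6 (w=80) → Alpha
  R at 11 (w=90) → Alpha
  W at 12 (w=300) → Beta
  Q at 13 (w=450) → Beta
  S at 20 (w=30) → Beta
Alpha captures 535; Beta captures 780.

535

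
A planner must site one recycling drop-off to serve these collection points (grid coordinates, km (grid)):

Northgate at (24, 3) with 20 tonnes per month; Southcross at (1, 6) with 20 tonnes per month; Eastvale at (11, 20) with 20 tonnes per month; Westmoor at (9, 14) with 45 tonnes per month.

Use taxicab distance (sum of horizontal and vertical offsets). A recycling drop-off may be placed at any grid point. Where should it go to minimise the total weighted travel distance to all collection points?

(9, 14)

Manhattan distance separates: Σwᵢ(|x−xᵢ|+|y−yᵢ|) = Σwᵢ|x−xᵢ| + Σwᵢ|y−yᵢ|, so x and y are optimised independently as 1-D weighted medians.
Total weight W = 105; half = 52.5.
x-coordinate, sorted with cumulative weight:
  x=1 (Southcross, w=20) cum 20
  x=9 (Westmoor, w=45) cum 65  ← median
  x=11 (Eastvale, w=20) cum 85
  x=24 (Northgate, w=20) cum 105
⇒ x* = 9
y-coordinate, sorted with cumulative weight:
  y=3 (Northgate, w=20) cum 20
  y=6 (Southcross, w=20) cum 40
  y=14 (Westmoor, w=45) cum 85  ← median
  y=20 (Eastvale, w=20) cum 105
⇒ y* = 14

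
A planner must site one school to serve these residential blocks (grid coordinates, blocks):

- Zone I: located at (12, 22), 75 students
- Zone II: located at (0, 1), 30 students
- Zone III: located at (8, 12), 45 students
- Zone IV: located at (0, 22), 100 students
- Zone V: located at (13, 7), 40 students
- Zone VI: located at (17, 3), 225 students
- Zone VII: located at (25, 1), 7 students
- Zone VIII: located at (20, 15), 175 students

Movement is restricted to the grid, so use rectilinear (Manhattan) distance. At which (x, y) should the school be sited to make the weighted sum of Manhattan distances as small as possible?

(17, 15)

Manhattan distance separates: Σwᵢ(|x−xᵢ|+|y−yᵢ|) = Σwᵢ|x−xᵢ| + Σwᵢ|y−yᵢ|, so x and y are optimised independently as 1-D weighted medians.
Total weight W = 697; half = 348.5.
x-coordinate, sorted with cumulative weight:
  x=0 (Zone II, w=30) cum 30
  x=0 (Zone IV, w=100) cum 130
  x=8 (Zone III, w=45) cum 175
  x=12 (Zone I, w=75) cum 250
  x=13 (Zone V, w=40) cum 290
  x=17 (Zone VI, w=225) cum 515  ← median
  x=20 (Zone VIII, w=175) cum 690
  x=25 (Zone VII, w=7) cum 697
⇒ x* = 17
y-coordinate, sorted with cumulative weight:
  y=1 (Zone II, w=30) cum 30
  y=1 (Zone VII, w=7) cum 37
  y=3 (Zone VI, w=225) cum 262
  y=7 (Zone V, w=40) cum 302
  y=12 (Zone III, w=45) cum 347
  y=15 (Zone VIII, w=175) cum 522  ← median
  y=22 (Zone I, w=75) cum 597
  y=22 (Zone IV, w=100) cum 697
⇒ y* = 15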